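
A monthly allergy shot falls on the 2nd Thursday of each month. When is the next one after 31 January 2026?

12 February 2026

January 2026 starts on a Thursday; its first Thursday is the 1st, so the 2nd Thursday is the 8th — 8 January 2026.
That is not after 31 January 2026, so look at February 2026.
February 2026 starts on a Sunday; its first Thursday is the 5th, so the 2nd Thursday is the 12th — 12 February 2026.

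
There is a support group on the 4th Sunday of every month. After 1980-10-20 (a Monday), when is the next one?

1980-10-26

October 1980 starts on a Wednesday; its first Sunday is the 5th, so the 4th Sunday is the 26th — 1980-10-26.
1980-10-26 is after 1980-10-20, so that is the next one.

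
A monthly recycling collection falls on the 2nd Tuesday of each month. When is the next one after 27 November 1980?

November 1980 starts on a Saturday; its first Tuesday is the 4th, so the 2nd Tuesday is the 11th — 11 November 1980.
That is not after 27 November 1980, so look at December 1980.
December 1980 starts on a Monday; its first Tuesday is the 2nd, so the 2nd Tuesday is the 9th — 9 December 1980.

9 December 1980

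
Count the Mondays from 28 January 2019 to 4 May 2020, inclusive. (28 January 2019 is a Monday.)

67

28 January 2019 is a Monday; the first Monday on or after it is 28 January 2019.
From 28 January 2019 to 4 May 2020: 337 + 125 = 462 days (rest of 2019, to 4 May 2020 in 2020).
462 ÷ 7 = 66 full weeks with remainder 0, so 66 more Mondays after the first → 67.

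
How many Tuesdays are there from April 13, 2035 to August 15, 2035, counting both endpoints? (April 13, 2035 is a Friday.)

18

April 13, 2035 is a Friday; the first Tuesday on or after it is April 17, 2035 (4 days later).
From April 17, 2035 to August 15, 2035: 13 + 31 + 30 + 31 + 15 = 120 days (rest of April, May, June, July, August).
120 ÷ 7 = 17 full weeks with remainder 1, so 17 more Tuesdays after the first → 18.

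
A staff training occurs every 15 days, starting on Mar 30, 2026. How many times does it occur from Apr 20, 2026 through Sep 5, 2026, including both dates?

9

Occurrences land 15·i days after Mar 30, 2026 for i = 0, 1, 2, …
Apr 20, 2026 is 21 days after the start; 21 ÷ 15 = 1 remainder 6; since the remainder is 6, round up to i = 2. First occurrence in the window: #3 on Apr 29, 2026 (2×15 = 30 days in).
Sep 5, 2026 is 159 days after the start; 159 ÷ 15 = 10 remainder 9. Last occurrence in the window: #11 on Aug 27, 2026.
Occurrences #3 through #11: 9 in total.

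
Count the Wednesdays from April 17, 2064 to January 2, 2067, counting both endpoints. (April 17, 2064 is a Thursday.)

April 17, 2064 is a Thursday; the first Wednesday on or after it is April 23, 2064 (6 days later).
From April 23, 2064 to January 2, 2067: 252 + 365 + 365 + 2 = 984 days (rest of 2064, 2065, 2066, to January 2, 2067 in 2067).
984 ÷ 7 = 140 full weeks with remainder 4, so 140 more Wednesdays after the first → 141.

141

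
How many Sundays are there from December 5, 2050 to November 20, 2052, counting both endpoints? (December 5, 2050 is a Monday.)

December 5, 2050 is a Monday; the first Sunday on or after it is December 11, 2050 (6 days later).
From December 11, 2050 to November 20, 2052: 20 + 365 + 325 = 710 days (rest of 2050, 2051, to November 20, 2052 in 2052).
710 ÷ 7 = 101 full weeks with remainder 3, so 101 more Sundays after the first → 102.

102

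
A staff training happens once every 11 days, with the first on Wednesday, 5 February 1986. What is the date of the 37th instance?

The 37th occurrence is 36 intervals after the first: 36 × 11 = 396 days after 5 February 1986.
February has 28 days — 23 days to the end of February leaves 373.
March has 31 days (342 left).
April has 30 days (312 left).
May has 31 days (281 left).
June has 30 days (251 left).
July has 31 days (220 left).
August has 31 days (189 left).
September has 30 days (159 left).
October has 31 days (128 left).
November has 30 days (98 left).
December has 31 days (67 left).
January has 31 days (36 left).
February has 28 days (8 left).
8 days into March → 8 March 1987.

8 March 1987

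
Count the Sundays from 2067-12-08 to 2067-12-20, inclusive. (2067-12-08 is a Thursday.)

2067-12-08 is a Thursday; the first Sunday on or after it is 2067-12-11 (3 days later).
From 2067-12-11 to 2067-12-20 is 20 − 11 = 9 days.
9 ÷ 7 = 1 full weeks with remainder 2, so 1 more Sundays after the first → 2.

2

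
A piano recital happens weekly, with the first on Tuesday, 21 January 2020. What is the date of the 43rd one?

The 43rd occurrence is 42 intervals after the first: 42 × 7 = 294 days after 21 January 2020.
January has 31 days — 10 days to the end of January leaves 284.
February has 29 days (255 left).
March has 31 days (224 left).
April has 30 days (194 left).
May has 31 days (163 left).
June has 30 days (133 left).
July has 31 days (102 left).
August has 31 days (71 left).
September has 30 days (41 left).
October has 31 days (10 left).
10 days into November → 10 November 2020.

10 November 2020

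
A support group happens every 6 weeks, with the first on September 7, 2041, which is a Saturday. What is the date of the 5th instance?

February 22, 2042

The 5th occurrence is 4 intervals after the first: 4 × 42 = 168 days after September 7, 2041.
September has 30 days — 23 days to the end of September leaves 145.
October has 31 days (114 left).
November has 30 days (84 left).
December has 31 days (53 left).
January has 31 days (22 left).
22 days into February → February 22, 2042.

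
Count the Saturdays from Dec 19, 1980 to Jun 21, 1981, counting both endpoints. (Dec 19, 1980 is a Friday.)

Dec 19, 1980 is a Friday; the first Saturday on or after it is Dec 20, 1980 (1 day later).
From Dec 20, 1980 to Jun 21, 1981: 11 + 31 + 28 + 31 + 30 + 31 + 21 = 183 days (rest of Dec, Jan, Feb, Mar, Apr, May, Jun).
183 ÷ 7 = 26 full weeks with remainder 1, so 26 more Saturdays after the first → 27.

27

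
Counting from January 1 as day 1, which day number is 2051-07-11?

192

Days in months before July: 31 + 28 + 31 + 30 + 31 + 30 = 181.
Plus 11 days into July → day 192.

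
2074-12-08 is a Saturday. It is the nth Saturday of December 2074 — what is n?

2nd

Day 8 falls in week ⌈8/7⌉ of the month.
Days 1–7 hold the 1st Saturday, 8–14 the 2nd, 15–21 the 3rd, 22–28 the 4th, 29–31 the 5th.
8 is in the range for the 2nd.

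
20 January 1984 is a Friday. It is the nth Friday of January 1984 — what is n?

Day 20 falls in week ⌈20/7⌉ of the month.
Days 1–7 hold the 1st Friday, 8–14 the 2nd, 15–21 the 3rd, 22–28 the 4th, 29–31 the 5th.
20 is in the range for the 3rd.

3rd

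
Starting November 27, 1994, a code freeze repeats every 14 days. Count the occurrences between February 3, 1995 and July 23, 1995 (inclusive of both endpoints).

Occurrences land 14·i days after November 27, 1994 for i = 0, 1, 2, …
February 3, 1995 is 68 days after the start; 68 ÷ 14 = 4 remainder 12; since the remainder is 12, round up to i = 5. First occurrence in the window: #6 on February 5, 1995 (5×14 = 70 days in).
July 23, 1995 is 238 days after the start; 238 ÷ 14 = 17 remainder 0. Last occurrence in the window: #18 on July 23, 1995.
Occurrences #6 through #18: 13 in total.

13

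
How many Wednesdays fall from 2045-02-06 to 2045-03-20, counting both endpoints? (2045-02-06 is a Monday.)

6

2045-02-06 is a Monday; the first Wednesday on or after it is 2045-02-08 (2 days later).
From 2045-02-08 to 2045-03-20: 20 + 20 = 40 days (rest of February, March).
40 ÷ 7 = 5 full weeks with remainder 5, so 5 more Wednesdays after the first → 6.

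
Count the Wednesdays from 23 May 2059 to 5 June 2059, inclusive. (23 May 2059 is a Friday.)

2

23 May 2059 is a Friday; the first Wednesday on or after it is 28 May 2059 (5 days later).
From 28 May 2059 to 5 June 2059: 3 + 5 = 8 days (rest of May, June).
8 ÷ 7 = 1 full weeks with remainder 1, so 1 more Wednesdays after the first → 2.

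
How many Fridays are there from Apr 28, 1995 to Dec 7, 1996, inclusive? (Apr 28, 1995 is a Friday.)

Apr 28, 1995 is a Friday; the first Friday on or after it is Apr 28, 1995.
From Apr 28, 1995 to Dec 7, 1996: 247 + 342 = 589 days (rest of 1995, to Dec 7, 1996 in 1996).
589 ÷ 7 = 84 full weeks with remainder 1, so 84 more Fridays after the first → 85.

85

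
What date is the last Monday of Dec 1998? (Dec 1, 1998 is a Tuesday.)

Dec 1998 begins on a Tuesday, so the first Monday is Dec 7 (6 days later).
Dec 1998 has 31 days. Adding weeks: 7, 14, 21, 28 — the last one ≤ 31 is the 28th.

Dec 28, 1998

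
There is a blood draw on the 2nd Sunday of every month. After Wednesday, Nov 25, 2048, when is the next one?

Nov 2048 starts on a Sunday; its first Sunday is the 1st, so the 2nd Sunday is the 8th — Nov 8, 2048.
That is not after Nov 25, 2048, so look at Dec 2048.
Dec 2048 starts on a Tuesday; its first Sunday is the 6th, so the 2nd Sunday is the 13th — Dec 13, 2048.

Dec 13, 2048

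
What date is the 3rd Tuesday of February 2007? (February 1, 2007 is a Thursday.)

February 2007 begins on a Thursday, so the first Tuesday is February 6 (5 days later).
The 3rd Tuesday is 2 weeks later: 6 + 14 = 20.

20 February 2007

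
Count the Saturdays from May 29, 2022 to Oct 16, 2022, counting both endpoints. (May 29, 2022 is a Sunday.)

20

May 29, 2022 is a Sunday; the first Saturday on or after it is Jun 4, 2022 (6 days later).
From Jun 4, 2022 to Oct 16, 2022: 26 + 31 + 31 + 30 + 16 = 134 days (rest of Jun, Jul, Aug, Sep, Oct).
134 ÷ 7 = 19 full weeks with remainder 1, so 19 more Saturdays after the first → 20.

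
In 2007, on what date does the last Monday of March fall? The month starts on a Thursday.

26 March 2007

March 2007 begins on a Thursday, so the first Monday is March 5 (4 days later).
March 2007 has 31 days. Adding weeks: 5, 12, 19, 26 — the last one ≤ 31 is the 26th.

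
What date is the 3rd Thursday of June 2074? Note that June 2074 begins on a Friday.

21 June 2074

June 2074 begins on a Friday, so the first Thursday is June 7 (6 days later).
The 3rd Thursday is 2 weeks later: 7 + 14 = 21.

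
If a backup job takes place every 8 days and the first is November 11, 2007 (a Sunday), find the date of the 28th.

The 28th occurrence is 27 intervals after the first: 27 × 8 = 216 days after November 11, 2007.
November has 30 days — 19 days to the end of November leaves 197.
December has 31 days (166 left).
January has 31 days (135 left).
February has 29 days (106 left).
March has 31 days (75 left).
April has 30 days (45 left).
May has 31 days (14 left).
14 days into June → June 14, 2008.

June 14, 2008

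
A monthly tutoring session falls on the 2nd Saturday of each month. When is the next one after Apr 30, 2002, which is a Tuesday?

May 11, 2002

Apr 2002 starts on a Monday; its first Saturday is the 6th, so the 2nd Saturday is the 13th — Apr 13, 2002.
That is not after Apr 30, 2002, so look at May 2002.
May 2002 starts on a Wednesday; its first Saturday is the 4th, so the 2nd Saturday is the 11th — May 11, 2002.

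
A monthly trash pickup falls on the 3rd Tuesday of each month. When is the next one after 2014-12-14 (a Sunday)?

December 2014 starts on a Monday; its first Tuesday is the 2nd, so the 3rd Tuesday is the 16th — 2014-12-16.
2014-12-16 is after 2014-12-14, so that is the next one.

2014-12-16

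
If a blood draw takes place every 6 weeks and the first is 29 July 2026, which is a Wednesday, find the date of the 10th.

The 10th occurrence is 9 intervals after the first: 9 × 42 = 378 days after 29 July 2026.
July has 31 days — 2 days to the end of July leaves 376.
August has 31 days (345 left).
September has 30 days (315 left).
October has 31 days (284 left).
November has 30 days (254 left).
December has 31 days (223 left).
January has 31 days (192 left).
February has 28 days (164 left).
March has 31 days (133 left).
April has 30 days (103 left).
May has 31 days (72 left).
June has 30 days (42 left).
July has 31 days (11 left).
11 days into August → 11 August 2027.

11 August 2027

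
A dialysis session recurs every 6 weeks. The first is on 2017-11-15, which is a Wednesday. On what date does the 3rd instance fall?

The 3rd occurrence is 2 intervals after the first: 2 × 42 = 84 days after 2017-11-15.
November has 30 days — 15 days to the end of November leaves 69.
December has 31 days (38 left).
January has 31 days (7 left).
7 days into February → 2018-02-07.

2018-02-07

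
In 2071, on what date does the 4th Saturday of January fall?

2071-01-24

January 2071 begins on a Thursday, so the first Saturday is January 3 (2 days later).
The 4th Saturday is 3 weeks later: 3 + 21 = 24.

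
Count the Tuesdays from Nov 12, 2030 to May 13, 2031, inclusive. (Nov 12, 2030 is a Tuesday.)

Nov 12, 2030 is a Tuesday; the first Tuesday on or after it is Nov 12, 2030.
From Nov 12, 2030 to May 13, 2031: 18 + 31 + 31 + 28 + 31 + 30 + 13 = 182 days (rest of Nov, Dec, Jan, Feb, Mar, Apr, May).
182 ÷ 7 = 26 full weeks with remainder 0, so 26 more Tuesdays after the first → 27.

27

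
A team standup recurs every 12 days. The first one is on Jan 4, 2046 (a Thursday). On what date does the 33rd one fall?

Jan 23, 2047

The 33rd occurrence is 32 intervals after the first: 32 × 12 = 384 days after Jan 4, 2046.
Jan has 31 days — 27 days to the end of Jan leaves 357.
Feb has 28 days (329 left).
Mar has 31 days (298 left).
Apr has 30 days (268 left).
May has 31 days (237 left).
Jun has 30 days (207 left).
Jul has 31 days (176 left).
Aug has 31 days (145 left).
Sep has 30 days (115 left).
Oct has 31 days (84 left).
Nov has 30 days (54 left).
Dec has 31 days (23 left).
23 days into Jan → Jan 23, 2047.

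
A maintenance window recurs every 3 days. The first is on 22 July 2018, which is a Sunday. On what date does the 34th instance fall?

The 34th occurrence is 33 intervals after the first: 33 × 3 = 99 days after 22 July 2018.
July has 31 days — 9 days to the end of July leaves 90.
August has 31 days (59 left).
September has 30 days (29 left).
29 days into October → 29 October 2018.

29 October 2018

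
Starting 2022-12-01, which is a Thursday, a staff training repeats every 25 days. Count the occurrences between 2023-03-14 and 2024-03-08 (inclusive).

14

Occurrences land 25·i days after 2022-12-01 for i = 0, 1, 2, …
2023-03-14 is 103 days after the start; 103 ÷ 25 = 4 remainder 3; since the remainder is 3, round up to i = 5. First occurrence in the window: #6 on 2023-04-05 (5×25 = 125 days in).
2024-03-08 is 463 days after the start; 463 ÷ 25 = 18 remainder 13. Last occurrence in the window: #19 on 2024-02-24.
Occurrences #6 through #19: 14 in total.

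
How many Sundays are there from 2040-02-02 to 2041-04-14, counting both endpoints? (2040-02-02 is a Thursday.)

63

2040-02-02 is a Thursday; the first Sunday on or after it is 2040-02-05 (3 days later).
From 2040-02-05 to 2041-04-14: 330 + 104 = 434 days (rest of 2040, to 2041-04-14 in 2041).
434 ÷ 7 = 62 full weeks with remainder 0, so 62 more Sundays after the first → 63.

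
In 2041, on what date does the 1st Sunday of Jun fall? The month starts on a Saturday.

Jun 2041 begins on a Saturday, so the first Sunday is Jun 2 (1 day later).

Jun 2, 2041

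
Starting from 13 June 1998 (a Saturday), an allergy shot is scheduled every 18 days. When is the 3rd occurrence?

19 July 1998

The 3rd occurrence is 2 intervals after the first: 2 × 18 = 36 days after 13 June 1998.
June has 30 days — 17 days to the end of June leaves 19.
19 days into July → 19 July 1998.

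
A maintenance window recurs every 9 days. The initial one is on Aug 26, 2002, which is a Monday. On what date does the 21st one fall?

The 21st occurrence is 20 intervals after the first: 20 × 9 = 180 days after Aug 26, 2002.
Aug has 31 days — 5 days to the end of Aug leaves 175.
Sep has 30 days (145 left).
Oct has 31 days (114 left).
Nov has 30 days (84 left).
Dec has 31 days (53 left).
Jan has 31 days (22 left).
22 days into Feb → Feb 22, 2003.

Feb 22, 2003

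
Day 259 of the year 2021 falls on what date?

January has 31 days (259 − 31 = 228 remain).
February has 28 days (228 − 28 = 200 remain).
March has 31 days (200 − 31 = 169 remain).
April has 30 days (169 − 30 = 139 remain).
May has 31 days (139 − 31 = 108 remain).
June has 30 days (108 − 30 = 78 remain).
July has 31 days (78 − 31 = 47 remain).
August has 31 days (47 − 31 = 16 remain).
16 into September → September 16.

September 16, 2021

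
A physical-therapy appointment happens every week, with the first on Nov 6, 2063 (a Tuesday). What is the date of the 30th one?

The 30th occurrence is 29 intervals after the first: 29 × 7 = 203 days after Nov 6, 2063.
Nov has 30 days — 24 days to the end of Nov leaves 179.
Dec has 31 days (148 left).
Jan has 31 days (117 left).
Feb has 29 days (88 left).
Mar has 31 days (57 left).
Apr has 30 days (27 left).
27 days into May → May 27, 2064.

May 27, 2064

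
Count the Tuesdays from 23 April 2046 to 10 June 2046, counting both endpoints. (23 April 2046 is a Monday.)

7

23 April 2046 is a Monday; the first Tuesday on or after it is 24 April 2046 (1 day later).
From 24 April 2046 to 10 June 2046: 6 + 31 + 10 = 47 days (rest of April, May, June).
47 ÷ 7 = 6 full weeks with remainder 5, so 6 more Tuesdays after the first → 7.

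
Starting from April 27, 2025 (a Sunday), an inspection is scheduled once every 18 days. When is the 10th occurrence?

The 10th occurrence is 9 intervals after the first: 9 × 18 = 162 days after April 27, 2025.
April has 30 days — 3 days to the end of April leaves 159.
May has 31 days (128 left).
June has 30 days (98 left).
July has 31 days (67 left).
August has 31 days (36 left).
September has 30 days (6 left).
6 days into October → October 6, 2025.

October 6, 2025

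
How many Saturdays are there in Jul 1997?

Jul 1, 1997 is a Tuesday; the first Saturday on or after it is Jul 5, 1997 (4 days later).
From Jul 5, 1997 to Jul 31, 1997 is 31 − 5 = 26 days.
26 ÷ 7 = 3 full weeks with remainder 5, so 3 more Saturdays after the first → 4.

4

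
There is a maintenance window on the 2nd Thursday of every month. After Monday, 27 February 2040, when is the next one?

8 March 2040

February 2040 starts on a Wednesday; its first Thursday is the 2nd, so the 2nd Thursday is the 9th — 9 February 2040.
That is not after 27 February 2040, so look at March 2040.
March 2040 starts on a Thursday; its first Thursday is the 1st, so the 2nd Thursday is the 8th — 8 March 2040.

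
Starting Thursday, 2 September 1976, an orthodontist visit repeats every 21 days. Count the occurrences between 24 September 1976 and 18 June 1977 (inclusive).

12

Occurrences land 21·i days after 2 September 1976 for i = 0, 1, 2, …
24 September 1976 is 22 days after the start; 22 ÷ 21 = 1 remainder 1; since the remainder is 1, round up to i = 2. First occurrence in the window: #3 on 14 October 1976 (2×21 = 42 days in).
18 June 1977 is 289 days after the start; 289 ÷ 21 = 13 remainder 16. Last occurrence in the window: #14 on 2 June 1977.
Occurrences #3 through #14: 12 in total.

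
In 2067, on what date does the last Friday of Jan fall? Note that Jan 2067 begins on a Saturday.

Jan 28, 2067

Jan 2067 begins on a Saturday, so the first Friday is Jan 7 (6 days later).
Jan 2067 has 31 days. Adding weeks: 7, 14, 21, 28 — the last one ≤ 31 is the 28th.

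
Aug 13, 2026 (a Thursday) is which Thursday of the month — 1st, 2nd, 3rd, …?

2nd

Day 13 falls in week ⌈13/7⌉ of the month.
Days 1–7 hold the 1st Thursday, 8–14 the 2nd, 15–21 the 3rd, 22–28 the 4th, 29–31 the 5th.
13 is in the range for the 2nd.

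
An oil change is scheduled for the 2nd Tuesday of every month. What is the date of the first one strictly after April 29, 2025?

April 2025 starts on a Tuesday; its first Tuesday is the 1st, so the 2nd Tuesday is the 8th — April 8, 2025.
That is not after April 29, 2025, so look at May 2025.
May 2025 starts on a Thursday; its first Tuesday is the 6th, so the 2nd Tuesday is the 13th — May 13, 2025.

May 13, 2025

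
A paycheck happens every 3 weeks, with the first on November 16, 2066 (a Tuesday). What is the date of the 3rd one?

The 3rd occurrence is 2 intervals after the first: 2 × 21 = 42 days after November 16, 2066.
November has 30 days — 14 days to the end of November leaves 28.
28 days into December → December 28, 2066.

December 28, 2066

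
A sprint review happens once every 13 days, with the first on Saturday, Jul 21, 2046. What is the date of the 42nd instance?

The 42nd occurrence is 41 intervals after the first: 41 × 13 = 533 days after Jul 21, 2046.
Jul has 31 days — 10 days to the end of Jul leaves 523.
From end of Jul to end of 2046 is 153 days (370 left).
2047 has 365 days (5 left).
5 days into Jan → Jan 5, 2048.

Jan 5, 2048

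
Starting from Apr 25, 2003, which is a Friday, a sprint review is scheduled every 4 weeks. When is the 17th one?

The 17th occurrence is 16 intervals after the first: 16 × 28 = 448 days after Apr 25, 2003.
Apr has 30 days — 5 days to the end of Apr leaves 443.
From end of Apr to end of 2003 is 245 days (198 left).
Jan has 31 days (167 left).
Feb has 29 days (138 left).
Mar has 31 days (107 left).
Apr has 30 days (77 left).
May has 31 days (46 left).
Jun has 30 days (16 left).
16 days into Jul → Jul 16, 2004.

Jul 16, 2004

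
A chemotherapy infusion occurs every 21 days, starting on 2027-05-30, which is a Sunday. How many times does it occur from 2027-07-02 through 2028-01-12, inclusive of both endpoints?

9

Occurrences land 21·i days after 2027-05-30 for i = 0, 1, 2, …
2027-07-02 is 33 days after the start; 33 ÷ 21 = 1 remainder 12; since the remainder is 12, round up to i = 2. First occurrence in the window: #3 on 2027-07-11 (2×21 = 42 days in).
2028-01-12 is 227 days after the start; 227 ÷ 21 = 10 remainder 17. Last occurrence in the window: #11 on 2027-12-26.
Occurrences #3 through #11: 9 in total.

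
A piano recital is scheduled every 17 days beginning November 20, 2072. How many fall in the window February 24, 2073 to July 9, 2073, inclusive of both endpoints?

8

Occurrences land 17·i days after November 20, 2072 for i = 0, 1, 2, …
February 24, 2073 is 96 days after the start; 96 ÷ 17 = 5 remainder 11; since the remainder is 11, round up to i = 6. First occurrence in the window: #7 on March 2, 2073 (6×17 = 102 days in).
July 9, 2073 is 231 days after the start; 231 ÷ 17 = 13 remainder 10. Last occurrence in the window: #14 on June 29, 2073.
Occurrences #7 through #14: 8 in total.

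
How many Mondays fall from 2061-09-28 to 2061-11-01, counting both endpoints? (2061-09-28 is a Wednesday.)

5

2061-09-28 is a Wednesday; the first Monday on or after it is 2061-10-03 (5 days later).
From 2061-10-03 to 2061-11-01: 28 + 1 = 29 days (rest of October, November).
29 ÷ 7 = 4 full weeks with remainder 1, so 4 more Mondays after the first → 5.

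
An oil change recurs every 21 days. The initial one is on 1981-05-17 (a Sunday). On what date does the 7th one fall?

The 7th occurrence is 6 intervals after the first: 6 × 21 = 126 days after 1981-05-17.
May has 31 days — 14 days to the end of May leaves 112.
June has 30 days (82 left).
July has 31 days (51 left).
August has 31 days (20 left).
20 days into September → 1981-09-20.

1981-09-20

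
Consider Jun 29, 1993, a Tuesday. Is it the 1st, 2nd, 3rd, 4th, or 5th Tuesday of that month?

Day 29 falls in week ⌈29/7⌉ of the month.
Days 1–7 hold the 1st Tuesday, 8–14 the 2nd, 15–21 the 3rd, 22–28 the 4th, 29–31 the 5th.
29 is in the range for the 5th.

5th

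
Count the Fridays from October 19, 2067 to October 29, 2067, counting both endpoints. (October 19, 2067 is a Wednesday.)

2

October 19, 2067 is a Wednesday; the first Friday on or after it is October 21, 2067 (2 days later).
From October 21, 2067 to October 29, 2067 is 29 − 21 = 8 days.
8 ÷ 7 = 1 full weeks with remainder 1, so 1 more Fridays after the first → 2.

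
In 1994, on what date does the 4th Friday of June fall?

June 24, 1994

June 1994 begins on a Wednesday, so the first Friday is June 3 (2 days later).
The 4th Friday is 3 weeks later: 3 + 21 = 24.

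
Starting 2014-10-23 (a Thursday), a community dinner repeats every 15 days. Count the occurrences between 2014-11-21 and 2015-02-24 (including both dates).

Occurrences land 15·i days after 2014-10-23 for i = 0, 1, 2, …
2014-11-21 is 29 days after the start; 29 ÷ 15 = 1 remainder 14; since the remainder is 14, round up to i = 2. First occurrence in the window: #3 on 2014-11-22 (2×15 = 30 days in).
2015-02-24 is 124 days after the start; 124 ÷ 15 = 8 remainder 4. Last occurrence in the window: #9 on 2015-02-20.
Occurrences #3 through #9: 7 in total.

7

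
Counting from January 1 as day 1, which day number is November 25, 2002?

Days in months before November: 31 + 28 + 31 + 30 + 31 + 30 + 31 + 31 + 30 + 31 = 304.
Plus 25 days into November → day 329.

329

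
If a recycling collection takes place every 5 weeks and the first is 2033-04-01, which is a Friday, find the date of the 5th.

2033-08-19

The 5th occurrence is 4 intervals after the first: 4 × 35 = 140 days after 2033-04-01.
April has 30 days — 29 days to the end of April leaves 111.
May has 31 days (80 left).
June has 30 days (50 left).
July has 31 days (19 left).
19 days into August → 2033-08-19.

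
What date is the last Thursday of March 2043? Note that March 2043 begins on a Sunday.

March 2043 begins on a Sunday, so the first Thursday is March 5 (4 days later).
March 2043 has 31 days. Adding weeks: 5, 12, 19, 26 — the last one ≤ 31 is the 26th.

2043-03-26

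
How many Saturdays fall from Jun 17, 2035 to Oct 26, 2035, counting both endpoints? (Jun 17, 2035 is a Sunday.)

Jun 17, 2035 is a Sunday; the first Saturday on or after it is Jun 23, 2035 (6 days later).
From Jun 23, 2035 to Oct 26, 2035: 7 + 31 + 31 + 30 + 26 = 125 days (rest of Jun, Jul, Aug, Sep, Oct).
125 ÷ 7 = 17 full weeks with remainder 6, so 17 more Saturdays after the first → 18.

18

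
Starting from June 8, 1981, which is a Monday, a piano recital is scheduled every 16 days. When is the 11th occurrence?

November 15, 1981

The 11th occurrence is 10 intervals after the first: 10 × 16 = 160 days after June 8, 1981.
June has 30 days — 22 days to the end of June leaves 138.
July has 31 days (107 left).
August has 31 days (76 left).
September has 30 days (46 left).
October has 31 days (15 left).
15 days into November → November 15, 1981.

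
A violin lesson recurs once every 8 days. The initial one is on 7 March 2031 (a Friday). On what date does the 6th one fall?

16 April 2031

The 6th occurrence is 5 intervals after the first: 5 × 8 = 40 days after 7 March 2031.
March has 31 days — 24 days to the end of March leaves 16.
16 days into April → 16 April 2031.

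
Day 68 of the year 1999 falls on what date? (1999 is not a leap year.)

January has 31 days (68 − 31 = 37 remain).
February has 28 days (37 − 28 = 9 remain).
9 into March → March 9.

1999-03-09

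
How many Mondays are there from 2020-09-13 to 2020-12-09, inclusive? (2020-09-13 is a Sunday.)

2020-09-13 is a Sunday; the first Monday on or after it is 2020-09-14 (1 day later).
From 2020-09-14 to 2020-12-09: 16 + 31 + 30 + 9 = 86 days (rest of September, October, November, December).
86 ÷ 7 = 12 full weeks with remainder 2, so 12 more Mondays after the first → 13.

13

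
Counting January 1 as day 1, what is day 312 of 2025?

8 November 2025

January has 31 days (312 − 31 = 281 remain).
February has 28 days (281 − 28 = 253 remain).
March has 31 days (253 − 31 = 222 remain).
April has 30 days (222 − 30 = 192 remain).
May has 31 days (192 − 31 = 161 remain).
June has 30 days (161 − 30 = 131 remain).
July has 31 days (131 − 31 = 100 remain).
August has 31 days (100 − 31 = 69 remain).
September has 30 days (69 − 30 = 39 remain).
October has 31 days (39 − 31 = 8 remain).
8 into November → November 8.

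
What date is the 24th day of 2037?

24 into January → January 24.

24 January 2037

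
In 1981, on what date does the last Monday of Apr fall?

Apr 27, 1981

Apr 1981 begins on a Wednesday, so the first Monday is Apr 6 (5 days later).
Apr 1981 has 30 days. Adding weeks: 6, 13, 20, 27 — the last one ≤ 30 is the 27th.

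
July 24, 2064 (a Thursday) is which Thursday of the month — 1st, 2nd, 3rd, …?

4th

Day 24 falls in week ⌈24/7⌉ of the month.
Days 1–7 hold the 1st Thursday, 8–14 the 2nd, 15–21 the 3rd, 22–28 the 4th, 29–31 the 5th.
24 is in the range for the 4th.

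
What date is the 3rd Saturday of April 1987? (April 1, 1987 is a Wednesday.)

1987-04-18

April 1987 begins on a Wednesday, so the first Saturday is April 4 (3 days later).
The 3rd Saturday is 2 weeks later: 4 + 14 = 18.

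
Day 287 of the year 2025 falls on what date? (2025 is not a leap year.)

January has 31 days (287 − 31 = 256 remain).
February has 28 days (256 − 28 = 228 remain).
March has 31 days (228 − 31 = 197 remain).
April has 30 days (197 − 30 = 167 remain).
May has 31 days (167 − 31 = 136 remain).
June has 30 days (136 − 30 = 106 remain).
July has 31 days (106 − 31 = 75 remain).
August has 31 days (75 − 31 = 44 remain).
September has 30 days (44 − 30 = 14 remain).
14 into October → October 14.

2025-10-14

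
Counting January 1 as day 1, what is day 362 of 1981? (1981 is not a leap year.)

1981-12-28

January has 31 days (362 − 31 = 331 remain).
February has 28 days (331 − 28 = 303 remain).
March has 31 days (303 − 31 = 272 remain).
April has 30 days (272 − 30 = 242 remain).
May has 31 days (242 − 31 = 211 remain).
June has 30 days (211 − 30 = 181 remain).
July has 31 days (181 − 31 = 150 remain).
August has 31 days (150 − 31 = 119 remain).
September has 30 days (119 − 30 = 89 remain).
October has 31 days (89 − 31 = 58 remain).
November has 30 days (58 − 30 = 28 remain).
28 into December → December 28.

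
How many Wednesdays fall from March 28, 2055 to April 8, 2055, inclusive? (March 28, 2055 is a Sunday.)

March 28, 2055 is a Sunday; the first Wednesday on or after it is March 31, 2055 (3 days later).
From March 31, 2055 to April 8, 2055: 0 + 8 = 8 days (rest of March, April).
8 ÷ 7 = 1 full weeks with remainder 1, so 1 more Wednesdays after the first → 2.

2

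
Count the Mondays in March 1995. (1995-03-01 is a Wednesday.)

1995-03-01 is a Wednesday; the first Monday on or after it is 1995-03-06 (5 days later).
From 1995-03-06 to 1995-03-31 is 31 − 6 = 25 days.
25 ÷ 7 = 3 full weeks with remainder 4, so 3 more Mondays after the first → 4.

4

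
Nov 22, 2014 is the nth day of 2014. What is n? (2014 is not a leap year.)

326

Days in months before Nov: 31 + 28 + 31 + 30 + 31 + 30 + 31 + 31 + 30 + 31 = 304.
Plus 22 days into Nov → day 326.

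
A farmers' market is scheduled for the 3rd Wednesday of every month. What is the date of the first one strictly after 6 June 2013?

June 2013 starts on a Saturday; its first Wednesday is the 5th, so the 3rd Wednesday is the 19th — 19 June 2013.
19 June 2013 is after 6 June 2013, so that is the next one.

19 June 2013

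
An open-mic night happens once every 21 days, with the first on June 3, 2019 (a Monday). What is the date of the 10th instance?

The 10th occurrence is 9 intervals after the first: 9 × 21 = 189 days after June 3, 2019.
June has 30 days — 27 days to the end of June leaves 162.
July has 31 days (131 left).
August has 31 days (100 left).
September has 30 days (70 left).
October has 31 days (39 left).
November has 30 days (9 left).
9 days into December → December 9, 2019.

December 9, 2019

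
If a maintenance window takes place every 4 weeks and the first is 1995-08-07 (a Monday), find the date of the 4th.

1995-10-30

The 4th occurrence is 3 intervals after the first: 3 × 28 = 84 days after 1995-08-07.
August has 31 days — 24 days to the end of August leaves 60.
September has 30 days (30 left).
30 days into October → 1995-10-30.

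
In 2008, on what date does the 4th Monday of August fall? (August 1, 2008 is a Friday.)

25 August 2008

August 2008 begins on a Friday, so the first Monday is August 4 (3 days later).
The 4th Monday is 3 weeks later: 4 + 21 = 25.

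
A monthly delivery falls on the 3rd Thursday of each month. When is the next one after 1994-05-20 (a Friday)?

May 1994 starts on a Sunday; its first Thursday is the 5th, so the 3rd Thursday is the 19th — 1994-05-19.
That is not after 1994-05-20, so look at June 1994.
June 1994 starts on a Wednesday; its first Thursday is the 2nd, so the 3rd Thursday is the 16th — 1994-06-16.

1994-06-16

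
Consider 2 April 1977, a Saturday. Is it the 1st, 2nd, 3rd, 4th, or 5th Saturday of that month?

1st

Day 2 falls in week ⌈2/7⌉ of the month.
Days 1–7 hold the 1st Saturday, 8–14 the 2nd, 15–21 the 3rd, 22–28 the 4th, 29–31 the 5th.
2 is in the range for the 1st.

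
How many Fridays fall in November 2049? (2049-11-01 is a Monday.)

2049-11-01 is a Monday; the first Friday on or after it is 2049-11-05 (4 days later).
From 2049-11-05 to 2049-11-30 is 30 − 5 = 25 days.
25 ÷ 7 = 3 full weeks with remainder 4, so 3 more Fridays after the first → 4.

4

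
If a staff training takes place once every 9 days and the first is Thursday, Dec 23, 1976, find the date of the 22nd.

The 22nd occurrence is 21 intervals after the first: 21 × 9 = 189 days after Dec 23, 1976.
Dec has 31 days — 8 days to the end of Dec leaves 181.
Jan has 31 days (150 left).
Feb has 28 days (122 left).
Mar has 31 days (91 left).
Apr has 30 days (61 left).
May has 31 days (30 left).
30 days into Jun → Jun 30, 1977.

Jun 30, 1977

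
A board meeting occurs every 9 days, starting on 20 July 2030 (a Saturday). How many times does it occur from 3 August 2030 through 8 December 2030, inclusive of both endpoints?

14

Occurrences land 9·i days after 20 July 2030 for i = 0, 1, 2, …
3 August 2030 is 14 days after the start; 14 ÷ 9 = 1 remainder 5; since the remainder is 5, round up to i = 2. First occurrence in the window: #3 on 7 August 2030 (2×9 = 18 days in).
8 December 2030 is 141 days after the start; 141 ÷ 9 = 15 remainder 6. Last occurrence in the window: #16 on 2 December 2030.
Occurrences #3 through #16: 14 in total.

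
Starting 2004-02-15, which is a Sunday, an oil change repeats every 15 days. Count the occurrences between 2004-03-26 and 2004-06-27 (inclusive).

Occurrences land 15·i days after 2004-02-15 for i = 0, 1, 2, …
2004-03-26 is 40 days after the start; 40 ÷ 15 = 2 remainder 10; since the remainder is 10, round up to i = 3. First occurrence in the window: #4 on 2004-03-31 (3×15 = 45 days in).
2004-06-27 is 133 days after the start; 133 ÷ 15 = 8 remainder 13. Last occurrence in the window: #9 on 2004-06-14.
Occurrences #4 through #9: 6 in total.

6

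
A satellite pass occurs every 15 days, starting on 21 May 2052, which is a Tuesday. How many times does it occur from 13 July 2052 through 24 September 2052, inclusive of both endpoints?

5

Occurrences land 15·i days after 21 May 2052 for i = 0, 1, 2, …
13 July 2052 is 53 days after the start; 53 ÷ 15 = 3 remainder 8; since the remainder is 8, round up to i = 4. First occurrence in the window: #5 on 20 July 2052 (4×15 = 60 days in).
24 September 2052 is 126 days after the start; 126 ÷ 15 = 8 remainder 6. Last occurrence in the window: #9 on 18 September 2052.
Occurrences #5 through #9: 5 in total.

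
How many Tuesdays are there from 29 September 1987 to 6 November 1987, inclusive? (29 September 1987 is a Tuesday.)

29 September 1987 is a Tuesday; the first Tuesday on or after it is 29 September 1987.
From 29 September 1987 to 6 November 1987: 1 + 31 + 6 = 38 days (rest of September, October, November).
38 ÷ 7 = 5 full weeks with remainder 3, so 5 more Tuesdays after the first → 6.

6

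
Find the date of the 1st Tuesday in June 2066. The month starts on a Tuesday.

June 2066 begins on a Tuesday, so the first Tuesday is June 1.

1 June 2066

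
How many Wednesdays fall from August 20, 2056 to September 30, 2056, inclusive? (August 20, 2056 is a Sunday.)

August 20, 2056 is a Sunday; the first Wednesday on or after it is August 23, 2056 (3 days later).
From August 23, 2056 to September 30, 2056: 8 + 30 = 38 days (rest of August, September).
38 ÷ 7 = 5 full weeks with remainder 3, so 5 more Wednesdays after the first → 6.

6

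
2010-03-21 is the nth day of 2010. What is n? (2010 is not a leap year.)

80

Days in months before March: 31 + 28 = 59.
Plus 21 days into March → day 80.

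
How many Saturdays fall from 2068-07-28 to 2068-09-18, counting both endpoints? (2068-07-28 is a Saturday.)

2068-07-28 is a Saturday; the first Saturday on or after it is 2068-07-28.
From 2068-07-28 to 2068-09-18: 3 + 31 + 18 = 52 days (rest of July, August, September).
52 ÷ 7 = 7 full weeks with remainder 3, so 7 more Saturdays after the first → 8.

8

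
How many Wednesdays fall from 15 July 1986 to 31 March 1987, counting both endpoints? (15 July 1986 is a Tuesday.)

37

15 July 1986 is a Tuesday; the first Wednesday on or after it is 16 July 1986 (1 day later).
From 16 July 1986 to 31 March 1987: 15 + 31 + 30 + 31 + 30 + 31 + 31 + 28 + 31 = 258 days (rest of July, August, September, October, November, December, January, February, March).
258 ÷ 7 = 36 full weeks with remainder 6, so 36 more Wednesdays after the first → 37.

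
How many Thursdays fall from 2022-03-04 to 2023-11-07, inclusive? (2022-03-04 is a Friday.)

2022-03-04 is a Friday; the first Thursday on or after it is 2022-03-10 (6 days later).
From 2022-03-10 to 2023-11-07: 296 + 311 = 607 days (rest of 2022, to 2023-11-07 in 2023).
607 ÷ 7 = 86 full weeks with remainder 5, so 86 more Thursdays after the first → 87.

87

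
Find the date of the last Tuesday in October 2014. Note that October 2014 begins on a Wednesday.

October 2014 begins on a Wednesday, so the first Tuesday is October 7 (6 days later).
October 2014 has 31 days. Adding weeks: 7, 14, 21, 28 — the last one ≤ 31 is the 28th.

2014-10-28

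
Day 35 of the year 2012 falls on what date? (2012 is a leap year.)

February 4, 2012

January has 31 days (35 − 31 = 4 remain).
4 into February → February 4.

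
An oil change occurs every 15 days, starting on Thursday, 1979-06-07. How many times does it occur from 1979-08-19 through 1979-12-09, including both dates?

8

Occurrences land 15·i days after 1979-06-07 for i = 0, 1, 2, …
1979-08-19 is 73 days after the start; 73 ÷ 15 = 4 remainder 13; since the remainder is 13, round up to i = 5. First occurrence in the window: #6 on 1979-08-21 (5×15 = 75 days in).
1979-12-09 is 185 days after the start; 185 ÷ 15 = 12 remainder 5. Last occurrence in the window: #13 on 1979-12-04.
Occurrences #6 through #13: 8 in total.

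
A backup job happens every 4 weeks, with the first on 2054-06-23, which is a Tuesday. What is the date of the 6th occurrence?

The 6th occurrence is 5 intervals after the first: 5 × 28 = 140 days after 2054-06-23.
June has 30 days — 7 days to the end of June leaves 133.
July has 31 days (102 left).
August has 31 days (71 left).
September has 30 days (41 left).
October has 31 days (10 left).
10 days into November → 2054-11-10.

2054-11-10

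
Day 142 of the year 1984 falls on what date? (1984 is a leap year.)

1984-05-21

January has 31 days (142 − 31 = 111 remain).
February has 29 days (111 − 29 = 82 remain).
March has 31 days (82 − 31 = 51 remain).
April has 30 days (51 − 30 = 21 remain).
21 into May → May 21.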